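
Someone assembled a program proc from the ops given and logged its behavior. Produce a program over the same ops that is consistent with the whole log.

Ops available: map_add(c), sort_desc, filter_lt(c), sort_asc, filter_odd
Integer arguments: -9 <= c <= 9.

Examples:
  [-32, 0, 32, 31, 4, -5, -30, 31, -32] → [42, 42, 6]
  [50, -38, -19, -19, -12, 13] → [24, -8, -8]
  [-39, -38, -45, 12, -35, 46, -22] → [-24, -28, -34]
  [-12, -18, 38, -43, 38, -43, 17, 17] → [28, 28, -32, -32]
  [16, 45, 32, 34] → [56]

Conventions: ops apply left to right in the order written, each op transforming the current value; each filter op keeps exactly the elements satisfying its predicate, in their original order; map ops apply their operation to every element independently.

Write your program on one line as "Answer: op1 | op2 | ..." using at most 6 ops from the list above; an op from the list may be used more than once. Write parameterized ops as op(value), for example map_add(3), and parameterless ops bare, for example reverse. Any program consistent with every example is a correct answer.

sort_desc | map_add(6) | map_add(-2) | filter_odd | map_add(7)

Check, running the answer program on each example:
  [-32, 0, 32, 31, 4, -5, -30, 31, -32] -> [32, 31, 31, 4, 0, -5, -30, -32, -32] -> [38, 37, 37, 10, 6, 1, -24, -26, -26] -> [36, 35, 35, 8, 4, -1, -26, -28, -28] -> [35, 35, -1] -> [42, 42, 6]
  [50, -38, -19, -19, -12, 13] -> [50, 13, -12, -19, -19, -38] -> [56, 19, -6, -13, -13, -32] -> [54, 17, -8, -15, -15, -34] -> [17, -15, -15] -> [24, -8, -8]
  [-39, -38, -45, 12, -35, 46, -22] -> [46, 12, -22, -35, -38, -39, -45] -> [52, 18, -16, -29, -32, -33, -39] -> [50, 16, -18, -31, -34, -35, -41] -> [-31, -35, -41] -> [-24, -28, -34]
  [-12, -18, 38, -43, 38, -43, 17, 17] -> [38, 38, 17, 17, -12, -18, -43, -43] -> [44, 44, 23, 23, -6, -12, -37, -37] -> [42, 42, 21, 21, -8, -14, -39, -39] -> [21, 21, -39, -39] -> [28, 28, -32, -32]
  [16, 45, 32, 34] -> [45, 34, 32, 16] -> [51, 40, 38, 22] -> [49, 38, 36, 20] -> [49] -> [56]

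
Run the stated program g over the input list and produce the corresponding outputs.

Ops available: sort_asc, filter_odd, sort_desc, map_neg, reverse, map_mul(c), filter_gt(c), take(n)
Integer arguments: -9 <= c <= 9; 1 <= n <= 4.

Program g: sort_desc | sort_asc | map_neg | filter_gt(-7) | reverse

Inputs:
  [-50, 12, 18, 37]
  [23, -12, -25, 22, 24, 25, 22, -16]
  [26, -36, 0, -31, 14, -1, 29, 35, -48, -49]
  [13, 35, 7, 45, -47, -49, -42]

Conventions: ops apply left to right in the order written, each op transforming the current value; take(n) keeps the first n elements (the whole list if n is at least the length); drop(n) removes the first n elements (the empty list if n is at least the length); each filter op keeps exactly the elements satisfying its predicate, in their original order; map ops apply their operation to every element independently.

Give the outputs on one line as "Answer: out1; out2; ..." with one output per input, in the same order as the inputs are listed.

Execution, op by op:
  [-50, 12, 18, 37] -> [37, 18, 12, -50] -> [-50, 12, 18, 37] -> [50, -12, -18, -37] -> [50] -> [50]
  [23, -12, -25, 22, 24, 25, 22, -16] -> [25, 24, 23, 22, 22, -12, -16, -25] -> [-25, -16, -12, 22, 22, 23, 24, 25] -> [25, 16, 12, -22, -22, -23, -24, -25] -> [25, 16, 12] -> [12, 16, 25]
  [26, -36, 0, -31, 14, -1, 29, 35, -48, -49] -> [35, 29, 26, 14, 0, -1, -31, -36, -48, -49] -> [-49, -48, -36, -31, -1, 0, 14, 26, 29, 35] -> [49, 48, 36, 31, 1, 0, -14, -26, -29, -35] -> [49, 48, 36, 31, 1, 0] -> [0, 1, 31, 36, 48, 49]
  [13, 35, 7, 45, -47, -49, -42] -> [45, 35, 13, 7, -42, -47, -49] -> [-49, -47, -42, 7, 13, 35, 45] -> [49, 47, 42, -7, -13, -35, -45] -> [49, 47, 42] -> [42, 47, 49]

[50]; [12, 16, 25]; [0, 1, 31, 36, 48, 49]; [42, 47, 49]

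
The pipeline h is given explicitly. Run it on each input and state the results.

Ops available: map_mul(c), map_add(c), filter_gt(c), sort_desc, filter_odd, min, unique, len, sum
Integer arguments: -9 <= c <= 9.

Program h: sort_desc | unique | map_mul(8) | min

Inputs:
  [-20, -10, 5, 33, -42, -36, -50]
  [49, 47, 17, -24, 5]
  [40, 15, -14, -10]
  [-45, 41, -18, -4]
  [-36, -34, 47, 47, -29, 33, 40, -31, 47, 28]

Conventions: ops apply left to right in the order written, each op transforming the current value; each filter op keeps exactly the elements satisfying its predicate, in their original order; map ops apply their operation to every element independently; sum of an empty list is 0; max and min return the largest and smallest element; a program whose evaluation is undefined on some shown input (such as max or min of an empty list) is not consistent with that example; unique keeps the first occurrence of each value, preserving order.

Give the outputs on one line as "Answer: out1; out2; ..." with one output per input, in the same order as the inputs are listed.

Execution, op by op:
  [-20, -10, 5, 33, -42, -36, -50] -> [33, 5, -10, -20, -36, -42, -50] -> [33, 5, -10, -20, -36, -42, -50] -> [264, 40, -80, -160, -288, -336, -400] -> -400
  [49, 47, 17, -24, 5] -> [49, 47, 17, 5, -24] -> [49, 47, 17, 5, -24] -> [392, 376, 136, 40, -192] -> -192
  [40, 15, -14, -10] -> [40, 15, -10, -14] -> [40, 15, -10, -14] -> [320, 120, -80, -112] -> -112
  [-45, 41, -18, -4] -> [41, -4, -18, -45] -> [41, -4, -18, -45] -> [328, -32, -144, -360] -> -360
  [-36, -34, 47, 47, -29, 33, 40, -31, 47, 28] -> [47, 47, 47, 40, 33, 28, -29, -31, -34, -36] -> [47, 40, 33, 28, -29, -31, -34, -36] -> [376, 320, 264, 224, -232, -248, -272, -288] -> -288

-400; -192; -112; -360; -288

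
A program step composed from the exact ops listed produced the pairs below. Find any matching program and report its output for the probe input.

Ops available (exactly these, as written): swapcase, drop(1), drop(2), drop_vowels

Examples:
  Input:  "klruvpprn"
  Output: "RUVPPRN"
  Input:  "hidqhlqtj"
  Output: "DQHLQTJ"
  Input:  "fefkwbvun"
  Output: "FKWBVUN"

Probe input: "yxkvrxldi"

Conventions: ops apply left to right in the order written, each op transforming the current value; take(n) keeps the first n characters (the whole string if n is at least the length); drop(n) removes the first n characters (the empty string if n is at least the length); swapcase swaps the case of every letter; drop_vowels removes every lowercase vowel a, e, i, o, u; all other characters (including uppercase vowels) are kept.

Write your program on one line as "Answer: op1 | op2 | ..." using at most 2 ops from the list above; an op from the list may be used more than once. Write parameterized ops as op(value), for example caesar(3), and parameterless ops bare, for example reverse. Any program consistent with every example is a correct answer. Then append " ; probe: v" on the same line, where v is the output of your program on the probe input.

drop(2) | swapcase ; probe: "KVRXLDI"

Check, running the answer program on each example:
  "klruvpprn" -> "ruvpprn" -> "RUVPPRN"
  "hidqhlqtj" -> "dqhlqtj" -> "DQHLQTJ"
  "fefkwbvun" -> "fkwbvun" -> "FKWBVUN"
  probe: "yxkvrxldi" -> "kvrxldi" -> "KVRXLDI"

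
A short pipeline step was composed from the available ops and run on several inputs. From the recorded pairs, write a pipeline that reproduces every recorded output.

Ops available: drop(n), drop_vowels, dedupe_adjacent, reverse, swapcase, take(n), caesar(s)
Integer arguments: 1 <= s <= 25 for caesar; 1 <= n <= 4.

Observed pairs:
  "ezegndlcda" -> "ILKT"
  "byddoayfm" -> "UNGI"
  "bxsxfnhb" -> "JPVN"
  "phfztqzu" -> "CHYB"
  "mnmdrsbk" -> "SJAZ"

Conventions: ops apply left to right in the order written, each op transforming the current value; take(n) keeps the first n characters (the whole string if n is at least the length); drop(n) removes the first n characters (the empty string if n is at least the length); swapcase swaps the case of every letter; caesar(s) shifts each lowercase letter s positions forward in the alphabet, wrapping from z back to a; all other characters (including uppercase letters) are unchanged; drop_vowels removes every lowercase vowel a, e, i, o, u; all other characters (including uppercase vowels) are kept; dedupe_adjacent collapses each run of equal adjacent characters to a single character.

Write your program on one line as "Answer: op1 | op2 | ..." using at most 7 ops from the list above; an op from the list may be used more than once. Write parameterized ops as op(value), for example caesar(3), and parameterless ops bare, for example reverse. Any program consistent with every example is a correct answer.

reverse | caesar(25) | dedupe_adjacent | caesar(9) | take(4) | swapcase

Check, running the answer program on each example:
  "ezegndlcda" -> "adcldngeze" -> "zcbkcmfdyd" -> "zcbkcmfdyd" -> "ilktlvomhm" -> "ilkt" -> "ILKT"
  "byddoayfm" -> "mfyaoddyb" -> "lexznccxa" -> "lexzncxa" -> "ungiwlgj" -> "ungi" -> "UNGI"
  "bxsxfnhb" -> "bhnfxsxb" -> "agmewrwa" -> "agmewrwa" -> "jpvnfafj" -> "jpvn" -> "JPVN"
  "phfztqzu" -> "uzqtzfhp" -> "typsyego" -> "typsyego" -> "chybhnpx" -> "chyb" -> "CHYB"
  "mnmdrsbk" -> "kbsrdmnm" -> "jarqclml" -> "jarqclml" -> "sjazluvu" -> "sjaz" -> "SJAZ"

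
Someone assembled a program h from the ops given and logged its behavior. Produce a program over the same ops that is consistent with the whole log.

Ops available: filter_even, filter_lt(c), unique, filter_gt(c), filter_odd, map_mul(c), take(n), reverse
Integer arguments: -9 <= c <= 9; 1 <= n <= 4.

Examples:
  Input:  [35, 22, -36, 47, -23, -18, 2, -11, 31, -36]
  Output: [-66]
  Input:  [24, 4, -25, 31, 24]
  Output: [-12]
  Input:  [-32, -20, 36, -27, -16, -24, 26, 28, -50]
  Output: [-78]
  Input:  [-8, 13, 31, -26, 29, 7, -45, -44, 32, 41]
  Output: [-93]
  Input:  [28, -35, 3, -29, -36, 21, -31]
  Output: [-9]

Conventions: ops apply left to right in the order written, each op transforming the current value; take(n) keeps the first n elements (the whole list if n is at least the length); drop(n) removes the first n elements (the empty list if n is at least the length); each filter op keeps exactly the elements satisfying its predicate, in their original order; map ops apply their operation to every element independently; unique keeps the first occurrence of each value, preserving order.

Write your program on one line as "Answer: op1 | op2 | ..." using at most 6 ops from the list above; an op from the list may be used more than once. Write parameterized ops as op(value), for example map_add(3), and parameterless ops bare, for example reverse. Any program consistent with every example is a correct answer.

filter_gt(-7) | take(2) | map_mul(-3) | reverse | take(1)

Check, running the answer program on each example:
  [35, 22, -36, 47, -23, -18, 2, -11, 31, -36] -> [35, 22, 47, 2, 31] -> [35, 22] -> [-105, -66] -> [-66, -105] -> [-66]
  [24, 4, -25, 31, 24] -> [24, 4, 31, 24] -> [24, 4] -> [-72, -12] -> [-12, -72] -> [-12]
  [-32, -20, 36, -27, -16, -24, 26, 28, -50] -> [36, 26, 28] -> [36, 26] -> [-108, -78] -> [-78, -108] -> [-78]
  [-8, 13, 31, -26, 29, 7, -45, -44, 32, 41] -> [13, 31, 29, 7, 32, 41] -> [13, 31] -> [-39, -93] -> [-93, -39] -> [-93]
  [28, -35, 3, -29, -36, 21, -31] -> [28, 3, 21] -> [28, 3] -> [-84, -9] -> [-9, -84] -> [-9]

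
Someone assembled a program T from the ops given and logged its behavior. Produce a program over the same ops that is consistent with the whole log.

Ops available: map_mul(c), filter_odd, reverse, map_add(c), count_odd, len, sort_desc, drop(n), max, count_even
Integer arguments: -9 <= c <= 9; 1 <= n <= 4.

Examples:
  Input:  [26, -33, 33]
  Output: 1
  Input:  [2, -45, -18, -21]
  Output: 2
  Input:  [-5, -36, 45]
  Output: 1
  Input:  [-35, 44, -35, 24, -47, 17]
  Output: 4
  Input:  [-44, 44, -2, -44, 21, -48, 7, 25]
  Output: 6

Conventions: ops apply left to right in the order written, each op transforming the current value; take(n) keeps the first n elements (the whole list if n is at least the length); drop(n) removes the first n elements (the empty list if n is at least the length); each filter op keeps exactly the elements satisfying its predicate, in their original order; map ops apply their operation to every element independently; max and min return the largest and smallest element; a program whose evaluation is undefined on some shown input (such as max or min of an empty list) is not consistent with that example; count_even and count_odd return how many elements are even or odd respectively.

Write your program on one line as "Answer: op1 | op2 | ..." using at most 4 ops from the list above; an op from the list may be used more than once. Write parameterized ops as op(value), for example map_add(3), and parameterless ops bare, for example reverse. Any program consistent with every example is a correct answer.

drop(2) | map_mul(-5) | len

Check, running the answer program on each example:
  [26, -33, 33] -> [33] -> [-165] -> 1
  [2, -45, -18, -21] -> [-18, -21] -> [90, 105] -> 2
  [-5, -36, 45] -> [45] -> [-225] -> 1
  [-35, 44, -35, 24, -47, 17] -> [-35, 24, -47, 17] -> [175, -120, 235, -85] -> 4
  [-44, 44, -2, -44, 21, -48, 7, 25] -> [-2, -44, 21, -48, 7, 25] -> [10, 220, -105, 240, -35, -125] -> 6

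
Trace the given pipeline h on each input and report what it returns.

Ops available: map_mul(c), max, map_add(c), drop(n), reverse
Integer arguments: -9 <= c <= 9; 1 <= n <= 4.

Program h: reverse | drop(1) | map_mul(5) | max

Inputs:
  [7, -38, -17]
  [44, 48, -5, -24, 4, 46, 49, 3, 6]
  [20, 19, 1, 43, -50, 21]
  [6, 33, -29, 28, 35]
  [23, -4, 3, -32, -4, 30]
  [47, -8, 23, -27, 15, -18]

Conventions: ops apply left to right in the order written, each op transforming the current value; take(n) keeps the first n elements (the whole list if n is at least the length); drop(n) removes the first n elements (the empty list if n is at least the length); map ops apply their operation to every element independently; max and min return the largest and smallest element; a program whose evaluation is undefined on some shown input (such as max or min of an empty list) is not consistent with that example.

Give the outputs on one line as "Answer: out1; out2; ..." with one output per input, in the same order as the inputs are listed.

Execution, op by op:
  [7, -38, -17] -> [-17, -38, 7] -> [-38, 7] -> [-190, 35] -> 35
  [44, 48, -5, -24, 4, 46, 49, 3, 6] -> [6, 3, 49, 46, 4, -24, -5, 48, 44] -> [3, 49, 46, 4, -24, -5, 48, 44] -> [15, 245, 230, 20, -120, -25, 240, 220] -> 245
  [20, 19, 1, 43, -50, 21] -> [21, -50, 43, 1, 19, 20] -> [-50, 43, 1, 19, 20] -> [-250, 215, 5, 95, 100] -> 215
  [6, 33, -29, 28, 35] -> [35, 28, -29, 33, 6] -> [28, -29, 33, 6] -> [140, -145, 165, 30] -> 165
  [23, -4, 3, -32, -4, 30] -> [30, -4, -32, 3, -4, 23] -> [-4, -32, 3, -4, 23] -> [-20, -160, 15, -20, 115] -> 115
  [47, -8, 23, -27, 15, -18] -> [-18, 15, -27, 23, -8, 47] -> [15, -27, 23, -8, 47] -> [75, -135, 115, -40, 235] -> 235

35; 245; 215; 165; 115; 235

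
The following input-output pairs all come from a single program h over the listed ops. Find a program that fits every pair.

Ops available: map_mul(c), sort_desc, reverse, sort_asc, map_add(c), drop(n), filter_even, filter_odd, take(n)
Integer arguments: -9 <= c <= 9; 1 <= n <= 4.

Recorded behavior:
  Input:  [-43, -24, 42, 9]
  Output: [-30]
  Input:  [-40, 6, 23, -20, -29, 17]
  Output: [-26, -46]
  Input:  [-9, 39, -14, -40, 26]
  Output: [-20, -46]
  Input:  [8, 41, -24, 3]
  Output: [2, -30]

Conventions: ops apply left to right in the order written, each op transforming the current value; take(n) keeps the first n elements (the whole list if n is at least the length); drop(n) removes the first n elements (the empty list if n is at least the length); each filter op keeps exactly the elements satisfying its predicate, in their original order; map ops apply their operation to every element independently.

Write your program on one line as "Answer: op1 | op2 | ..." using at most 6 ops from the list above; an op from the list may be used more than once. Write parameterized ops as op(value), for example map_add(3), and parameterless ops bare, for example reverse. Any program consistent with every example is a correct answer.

sort_asc | take(3) | filter_even | reverse | map_add(-6)

Check, running the answer program on each example:
  [-43, -24, 42, 9] -> [-43, -24, 9, 42] -> [-43, -24, 9] -> [-24] -> [-24] -> [-30]
  [-40, 6, 23, -20, -29, 17] -> [-40, -29, -20, 6, 17, 23] -> [-40, -29, -20] -> [-40, -20] -> [-20, -40] -> [-26, -46]
  [-9, 39, -14, -40, 26] -> [-40, -14, -9, 26, 39] -> [-40, -14, -9] -> [-40, -14] -> [-14, -40] -> [-20, -46]
  [8, 41, -24, 3] -> [-24, 3, 8, 41] -> [-24, 3, 8] -> [-24, 8] -> [8, -24] -> [2, -30]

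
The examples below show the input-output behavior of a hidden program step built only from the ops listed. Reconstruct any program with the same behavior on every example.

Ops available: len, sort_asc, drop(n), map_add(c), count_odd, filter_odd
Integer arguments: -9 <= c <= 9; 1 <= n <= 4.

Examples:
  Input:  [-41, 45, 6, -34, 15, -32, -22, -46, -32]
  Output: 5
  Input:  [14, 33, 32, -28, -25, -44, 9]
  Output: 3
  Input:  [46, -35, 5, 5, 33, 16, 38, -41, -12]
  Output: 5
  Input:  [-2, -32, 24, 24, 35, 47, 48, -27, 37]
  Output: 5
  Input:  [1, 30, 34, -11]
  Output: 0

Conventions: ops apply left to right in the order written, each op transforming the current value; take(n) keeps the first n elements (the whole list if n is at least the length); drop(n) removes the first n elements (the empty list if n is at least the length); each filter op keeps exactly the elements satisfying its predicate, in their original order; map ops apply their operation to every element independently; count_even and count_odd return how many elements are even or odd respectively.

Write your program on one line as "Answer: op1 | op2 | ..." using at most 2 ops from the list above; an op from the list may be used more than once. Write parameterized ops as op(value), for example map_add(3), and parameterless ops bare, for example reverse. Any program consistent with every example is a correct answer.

drop(4) | len

Check, running the answer program on each example:
  [-41, 45, 6, -34, 15, -32, -22, -46, -32] -> [15, -32, -22, -46, -32] -> 5
  [14, 33, 32, -28, -25, -44, 9] -> [-25, -44, 9] -> 3
  [46, -35, 5, 5, 33, 16, 38, -41, -12] -> [33, 16, 38, -41, -12] -> 5
  [-2, -32, 24, 24, 35, 47, 48, -27, 37] -> [35, 47, 48, -27, 37] -> 5
  [1, 30, 34, -11] -> [] -> 0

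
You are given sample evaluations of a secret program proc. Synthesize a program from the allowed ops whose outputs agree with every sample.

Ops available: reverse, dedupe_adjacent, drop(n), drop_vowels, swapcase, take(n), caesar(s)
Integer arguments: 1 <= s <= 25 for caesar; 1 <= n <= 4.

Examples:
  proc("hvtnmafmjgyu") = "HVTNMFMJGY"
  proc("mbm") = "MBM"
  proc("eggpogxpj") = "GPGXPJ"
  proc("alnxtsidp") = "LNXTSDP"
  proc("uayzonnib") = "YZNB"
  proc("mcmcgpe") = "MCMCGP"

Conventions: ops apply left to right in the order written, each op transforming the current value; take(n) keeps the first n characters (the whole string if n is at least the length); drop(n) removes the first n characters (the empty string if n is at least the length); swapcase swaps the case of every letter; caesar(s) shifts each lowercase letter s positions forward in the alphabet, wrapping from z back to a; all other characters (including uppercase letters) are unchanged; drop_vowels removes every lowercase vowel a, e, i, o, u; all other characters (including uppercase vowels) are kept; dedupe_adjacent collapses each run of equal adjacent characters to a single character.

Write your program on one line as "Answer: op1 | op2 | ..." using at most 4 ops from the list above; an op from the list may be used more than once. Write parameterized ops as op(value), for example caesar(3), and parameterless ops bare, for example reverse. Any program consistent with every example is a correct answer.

drop_vowels | dedupe_adjacent | swapcase

Check, running the answer program on each example:
  "hvtnmafmjgyu" -> "hvtnmfmjgy" -> "hvtnmfmjgy" -> "HVTNMFMJGY"
  "mbm" -> "mbm" -> "mbm" -> "MBM"
  "eggpogxpj" -> "ggpgxpj" -> "gpgxpj" -> "GPGXPJ"
  "alnxtsidp" -> "lnxtsdp" -> "lnxtsdp" -> "LNXTSDP"
  "uayzonnib" -> "yznnb" -> "yznb" -> "YZNB"
  "mcmcgpe" -> "mcmcgp" -> "mcmcgp" -> "MCMCGP"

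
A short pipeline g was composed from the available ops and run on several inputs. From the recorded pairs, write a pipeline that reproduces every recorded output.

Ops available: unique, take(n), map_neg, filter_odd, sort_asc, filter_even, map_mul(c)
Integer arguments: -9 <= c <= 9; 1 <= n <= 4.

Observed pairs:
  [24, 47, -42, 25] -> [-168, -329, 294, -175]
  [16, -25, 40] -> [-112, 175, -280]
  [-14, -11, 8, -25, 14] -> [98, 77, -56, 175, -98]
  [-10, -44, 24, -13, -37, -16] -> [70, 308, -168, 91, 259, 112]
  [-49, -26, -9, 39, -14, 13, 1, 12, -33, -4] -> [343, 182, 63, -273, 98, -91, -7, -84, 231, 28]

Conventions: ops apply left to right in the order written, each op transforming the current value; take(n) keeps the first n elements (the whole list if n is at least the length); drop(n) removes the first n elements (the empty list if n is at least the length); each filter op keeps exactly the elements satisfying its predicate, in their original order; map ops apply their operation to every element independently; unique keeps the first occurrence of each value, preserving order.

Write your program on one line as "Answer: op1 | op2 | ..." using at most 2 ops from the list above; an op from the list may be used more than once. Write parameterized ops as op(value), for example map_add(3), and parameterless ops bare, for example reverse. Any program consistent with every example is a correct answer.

map_mul(7) | map_neg

Check, running the answer program on each example:
  [24, 47, -42, 25] -> [168, 329, -294, 175] -> [-168, -329, 294, -175]
  [16, -25, 40] -> [112, -175, 280] -> [-112, 175, -280]
  [-14, -11, 8, -25, 14] -> [-98, -77, 56, -175, 98] -> [98, 77, -56, 175, -98]
  [-10, -44, 24, -13, -37, -16] -> [-70, -308, 168, -91, -259, -112] -> [70, 308, -168, 91, 259, 112]
  [-49, -26, -9, 39, -14, 13, 1, 12, -33, -4] -> [-343, -182, -63, 273, -98, 91, 7, 84, -231, -28] -> [343, 182, 63, -273, 98, -91, -7, -84, 231, 28]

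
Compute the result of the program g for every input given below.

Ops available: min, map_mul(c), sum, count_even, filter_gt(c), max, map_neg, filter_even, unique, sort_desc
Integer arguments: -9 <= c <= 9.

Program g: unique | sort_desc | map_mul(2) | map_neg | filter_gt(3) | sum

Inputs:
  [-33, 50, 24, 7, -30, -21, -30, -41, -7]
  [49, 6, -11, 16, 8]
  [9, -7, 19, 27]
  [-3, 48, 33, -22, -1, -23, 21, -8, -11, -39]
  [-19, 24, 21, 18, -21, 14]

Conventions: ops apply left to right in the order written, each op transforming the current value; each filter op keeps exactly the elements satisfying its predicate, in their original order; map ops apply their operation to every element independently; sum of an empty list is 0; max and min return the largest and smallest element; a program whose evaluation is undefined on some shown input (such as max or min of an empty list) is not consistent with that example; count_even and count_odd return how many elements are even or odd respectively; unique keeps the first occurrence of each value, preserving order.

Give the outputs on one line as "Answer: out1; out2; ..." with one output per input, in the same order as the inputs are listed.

Execution, op by op:
  [-33, 50, 24, 7, -30, -21, -30, -41, -7] -> [-33, 50, 24, 7, -30, -21, -41, -7] -> [50, 24, 7, -7, -21, -30, -33, -41] -> [100, 48, 14, -14, -42, -60, -66, -82] -> [-100, -48, -14, 14, 42, 60, 66, 82] -> [14, 42, 60, 66, 82] -> 264
  [49, 6, -11, 16, 8] -> [49, 6, -11, 16, 8] -> [49, 16, 8, 6, -11] -> [98, 32, 16, 12, -22] -> [-98, -32, -16, -12, 22] -> [22] -> 22
  [9, -7, 19, 27] -> [9, -7, 19, 27] -> [27, 19, 9, -7] -> [54, 38, 18, -14] -> [-54, -38, -18, 14] -> [14] -> 14
  [-3, 48, 33, -22, -1, -23, 21, -8, -11, -39] -> [-3, 48, 33, -22, -1, -23, 21, -8, -11, -39] -> [48, 33, 21, -1, -3, -8, -11, -22, -23, -39] -> [96, 66, 42, -2, -6, -16, -22, -44, -46, -78] -> [-96, -66, -42, 2, 6, 16, 22, 44, 46, 78] -> [6, 16, 22, 44, 46, 78] -> 212
  [-19, 24, 21, 18, -21, 14] -> [-19, 24, 21, 18, -21, 14] -> [24, 21, 18, 14, -19, -21] -> [48, 42, 36, 28, -38, -42] -> [-48, -42, -36, -28, 38, 42] -> [38, 42] -> 80

264; 22; 14; 212; 80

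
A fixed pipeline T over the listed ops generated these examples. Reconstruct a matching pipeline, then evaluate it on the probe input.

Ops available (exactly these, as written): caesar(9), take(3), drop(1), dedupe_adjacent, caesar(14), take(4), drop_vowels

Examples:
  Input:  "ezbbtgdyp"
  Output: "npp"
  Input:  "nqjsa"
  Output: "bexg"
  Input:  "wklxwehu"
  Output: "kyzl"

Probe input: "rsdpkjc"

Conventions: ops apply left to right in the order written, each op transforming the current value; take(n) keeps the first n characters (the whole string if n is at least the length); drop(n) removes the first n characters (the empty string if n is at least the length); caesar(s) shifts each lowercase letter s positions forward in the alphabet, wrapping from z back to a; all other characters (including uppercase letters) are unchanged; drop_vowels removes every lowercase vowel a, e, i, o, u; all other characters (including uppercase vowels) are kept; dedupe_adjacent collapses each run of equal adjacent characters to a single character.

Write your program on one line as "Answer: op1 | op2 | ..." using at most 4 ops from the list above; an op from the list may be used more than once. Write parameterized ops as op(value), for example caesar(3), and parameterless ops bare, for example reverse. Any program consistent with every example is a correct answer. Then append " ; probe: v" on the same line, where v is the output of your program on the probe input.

take(4) | drop_vowels | caesar(14) ; probe: "fgrd"

Check, running the answer program on each example:
  "ezbbtgdyp" -> "ezbb" -> "zbb" -> "npp"
  "nqjsa" -> "nqjs" -> "nqjs" -> "bexg"
  "wklxwehu" -> "wklx" -> "wklx" -> "kyzl"
  probe: "rsdpkjc" -> "rsdp" -> "rsdp" -> "fgrd"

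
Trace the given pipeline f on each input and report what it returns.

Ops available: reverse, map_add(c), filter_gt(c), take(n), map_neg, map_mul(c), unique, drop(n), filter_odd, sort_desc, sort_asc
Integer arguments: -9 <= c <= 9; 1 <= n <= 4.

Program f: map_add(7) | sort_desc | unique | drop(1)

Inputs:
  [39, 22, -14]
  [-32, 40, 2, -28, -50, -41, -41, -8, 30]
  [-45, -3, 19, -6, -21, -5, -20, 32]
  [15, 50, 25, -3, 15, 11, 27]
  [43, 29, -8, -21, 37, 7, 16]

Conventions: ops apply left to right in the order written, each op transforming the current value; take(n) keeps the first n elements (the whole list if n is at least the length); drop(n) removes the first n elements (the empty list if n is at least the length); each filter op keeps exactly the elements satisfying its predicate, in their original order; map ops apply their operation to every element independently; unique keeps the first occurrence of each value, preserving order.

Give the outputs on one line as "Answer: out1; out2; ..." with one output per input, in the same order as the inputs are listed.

[29, -7]; [37, 9, -1, -21, -25, -34, -43]; [26, 4, 2, 1, -13, -14, -38]; [34, 32, 22, 18, 4]; [44, 36, 23, 14, -1, -14]

Execution, op by op:
  [39, 22, -14] -> [46, 29, -7] -> [46, 29, -7] -> [46, 29, -7] -> [29, -7]
  [-32, 40, 2, -28, -50, -41, -41, -8, 30] -> [-25, 47, 9, -21, -43, -34, -34, -1, 37] -> [47, 37, 9, -1, -21, -25, -34, -34, -43] -> [47, 37, 9, -1, -21, -25, -34, -43] -> [37, 9, -1, -21, -25, -34, -43]
  [-45, -3, 19, -6, -21, -5, -20, 32] -> [-38, 4, 26, 1, -14, 2, -13, 39] -> [39, 26, 4, 2, 1, -13, -14, -38] -> [39, 26, 4, 2, 1, -13, -14, -38] -> [26, 4, 2, 1, -13, -14, -38]
  [15, 50, 25, -3, 15, 11, 27] -> [22, 57, 32, 4, 22, 18, 34] -> [57, 34, 32, 22, 22, 18, 4] -> [57, 34, 32, 22, 18, 4] -> [34, 32, 22, 18, 4]
  [43, 29, -8, -21, 37, 7, 16] -> [50, 36, -1, -14, 44, 14, 23] -> [50, 44, 36, 23, 14, -1, -14] -> [50, 44, 36, 23, 14, -1, -14] -> [44, 36, 23, 14, -1, -14]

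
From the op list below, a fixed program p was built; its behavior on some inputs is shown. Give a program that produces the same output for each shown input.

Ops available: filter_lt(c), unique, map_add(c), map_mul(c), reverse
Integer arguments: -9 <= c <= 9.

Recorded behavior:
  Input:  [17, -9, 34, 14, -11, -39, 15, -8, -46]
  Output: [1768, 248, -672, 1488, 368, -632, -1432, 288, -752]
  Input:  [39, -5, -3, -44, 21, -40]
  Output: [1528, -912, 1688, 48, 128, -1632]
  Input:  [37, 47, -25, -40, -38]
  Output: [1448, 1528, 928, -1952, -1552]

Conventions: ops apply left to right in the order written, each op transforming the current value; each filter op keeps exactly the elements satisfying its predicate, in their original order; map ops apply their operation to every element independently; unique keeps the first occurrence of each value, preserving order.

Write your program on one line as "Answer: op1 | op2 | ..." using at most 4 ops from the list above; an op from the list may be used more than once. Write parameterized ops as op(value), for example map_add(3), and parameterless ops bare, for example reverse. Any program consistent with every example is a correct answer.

map_mul(5) | reverse | map_add(9) | map_mul(-8)

Check, running the answer program on each example:
  [17, -9, 34, 14, -11, -39, 15, -8, -46] -> [85, -45, 170, 70, -55, -195, 75, -40, -230] -> [-230, -40, 75, -195, -55, 70, 170, -45, 85] -> [-221, -31, 84, -186, -46, 79, 179, -36, 94] -> [1768, 248, -672, 1488, 368, -632, -1432, 288, -752]
  [39, -5, -3, -44, 21, -40] -> [195, -25, -15, -220, 105, -200] -> [-200, 105, -220, -15, -25, 195] -> [-191, 114, -211, -6, -16, 204] -> [1528, -912, 1688, 48, 128, -1632]
  [37, 47, -25, -40, -38] -> [185, 235, -125, -200, -190] -> [-190, -200, -125, 235, 185] -> [-181, -191, -116, 244, 194] -> [1448, 1528, 928, -1952, -1552]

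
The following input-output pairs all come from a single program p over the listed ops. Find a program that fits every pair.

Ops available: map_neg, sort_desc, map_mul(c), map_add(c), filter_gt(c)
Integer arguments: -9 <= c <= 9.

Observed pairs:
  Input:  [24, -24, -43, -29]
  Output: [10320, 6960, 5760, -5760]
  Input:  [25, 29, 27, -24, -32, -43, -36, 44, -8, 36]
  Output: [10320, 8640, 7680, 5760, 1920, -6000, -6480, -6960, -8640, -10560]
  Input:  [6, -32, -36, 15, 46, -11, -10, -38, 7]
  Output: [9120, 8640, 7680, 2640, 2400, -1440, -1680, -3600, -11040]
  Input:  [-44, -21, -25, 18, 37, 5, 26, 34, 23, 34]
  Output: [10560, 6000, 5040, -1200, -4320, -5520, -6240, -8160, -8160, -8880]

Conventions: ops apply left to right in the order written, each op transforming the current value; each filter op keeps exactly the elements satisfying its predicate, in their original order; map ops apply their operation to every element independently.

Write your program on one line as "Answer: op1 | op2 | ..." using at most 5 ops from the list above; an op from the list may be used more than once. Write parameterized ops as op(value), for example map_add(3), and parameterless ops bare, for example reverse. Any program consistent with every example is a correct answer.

map_mul(-6) | sort_desc | map_mul(5) | map_mul(8)

Check, running the answer program on each example:
  [24, -24, -43, -29] -> [-144, 144, 258, 174] -> [258, 174, 144, -144] -> [1290, 870, 720, -720] -> [10320, 6960, 5760, -5760]
  [25, 29, 27, -24, -32, -43, -36, 44, -8, 36] -> [-150, -174, -162, 144, 192, 258, 216, -264, 48, -216] -> [258, 216, 192, 144, 48, -150, -162, -174, -216, -264] -> [1290, 1080, 960, 720, 240, -750, -810, -870, -1080, -1320] -> [10320, 8640, 7680, 5760, 1920, -6000, -6480, -6960, -8640, -10560]
  [6, -32, -36, 15, 46, -11, -10, -38, 7] -> [-36, 192, 216, -90, -276, 66, 60, 228, -42] -> [228, 216, 192, 66, 60, -36, -42, -90, -276] -> [1140, 1080, 960, 330, 300, -180, -210, -450, -1380] -> [9120, 8640, 7680, 2640, 2400, -1440, -1680, -3600, -11040]
  [-44, -21, -25, 18, 37, 5, 26, 34, 23, 34] -> [264, 126, 150, -108, -222, -30, -156, -204, -138, -204] -> [264, 150, 126, -30, -108, -138, -156, -204, -204, -222] -> [1320, 750, 630, -150, -540, -690, -780, -1020, -1020, -1110] -> [10560, 6000, 5040, -1200, -4320, -5520, -6240, -8160, -8160, -8880]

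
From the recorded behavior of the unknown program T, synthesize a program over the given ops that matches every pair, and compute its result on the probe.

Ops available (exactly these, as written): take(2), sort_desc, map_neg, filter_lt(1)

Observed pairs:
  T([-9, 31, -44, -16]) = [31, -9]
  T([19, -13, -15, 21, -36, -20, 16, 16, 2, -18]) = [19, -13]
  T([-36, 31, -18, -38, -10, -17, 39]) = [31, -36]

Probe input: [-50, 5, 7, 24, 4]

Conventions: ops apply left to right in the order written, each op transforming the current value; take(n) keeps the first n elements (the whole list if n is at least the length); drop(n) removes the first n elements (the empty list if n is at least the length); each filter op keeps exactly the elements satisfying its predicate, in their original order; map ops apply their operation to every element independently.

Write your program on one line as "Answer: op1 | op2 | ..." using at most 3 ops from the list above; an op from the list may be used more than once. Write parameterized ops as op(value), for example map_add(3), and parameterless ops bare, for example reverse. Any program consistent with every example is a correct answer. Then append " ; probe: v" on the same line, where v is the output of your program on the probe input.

take(2) | sort_desc ; probe: [5, -50]

Check, running the answer program on each example:
  [-9, 31, -44, -16] -> [-9, 31] -> [31, -9]
  [19, -13, -15, 21, -36, -20, 16, 16, 2, -18] -> [19, -13] -> [19, -13]
  [-36, 31, -18, -38, -10, -17, 39] -> [-36, 31] -> [31, -36]
  probe: [-50, 5, 7, 24, 4] -> [-50, 5] -> [5, -50]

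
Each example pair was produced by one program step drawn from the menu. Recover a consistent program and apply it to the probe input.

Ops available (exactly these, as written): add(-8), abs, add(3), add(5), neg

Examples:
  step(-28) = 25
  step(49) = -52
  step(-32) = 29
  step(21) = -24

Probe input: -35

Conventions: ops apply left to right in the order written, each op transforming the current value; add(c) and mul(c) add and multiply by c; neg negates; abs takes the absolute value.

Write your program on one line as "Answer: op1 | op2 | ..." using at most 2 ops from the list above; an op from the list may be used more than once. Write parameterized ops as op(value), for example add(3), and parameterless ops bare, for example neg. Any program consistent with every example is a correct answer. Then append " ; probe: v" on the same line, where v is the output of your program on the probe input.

add(3) | neg ; probe: 32

Check, running the answer program on each example:
  -28 -> -25 -> 25
  49 -> 52 -> -52
  -32 -> -29 -> 29
  21 -> 24 -> -24
  probe: -35 -> -32 -> 32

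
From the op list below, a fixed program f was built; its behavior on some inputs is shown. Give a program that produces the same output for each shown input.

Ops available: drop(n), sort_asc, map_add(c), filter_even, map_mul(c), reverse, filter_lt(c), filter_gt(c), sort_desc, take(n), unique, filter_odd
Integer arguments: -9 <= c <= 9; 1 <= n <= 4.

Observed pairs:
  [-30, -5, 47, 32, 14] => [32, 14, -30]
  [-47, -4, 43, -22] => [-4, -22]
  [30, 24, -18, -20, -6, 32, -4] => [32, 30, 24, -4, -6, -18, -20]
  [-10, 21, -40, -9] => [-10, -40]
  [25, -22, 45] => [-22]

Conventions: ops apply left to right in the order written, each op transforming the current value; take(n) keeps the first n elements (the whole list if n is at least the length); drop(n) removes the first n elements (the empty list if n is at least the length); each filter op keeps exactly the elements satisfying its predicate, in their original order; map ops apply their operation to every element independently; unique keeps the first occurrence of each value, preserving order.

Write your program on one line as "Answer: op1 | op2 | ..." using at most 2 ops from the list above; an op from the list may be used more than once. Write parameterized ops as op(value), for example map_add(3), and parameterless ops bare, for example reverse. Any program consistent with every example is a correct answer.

sort_desc | filter_even

Check, running the answer program on each example:
  [-30, -5, 47, 32, 14] -> [47, 32, 14, -5, -30] -> [32, 14, -30]
  [-47, -4, 43, -22] -> [43, -4, -22, -47] -> [-4, -22]
  [30, 24, -18, -20, -6, 32, -4] -> [32, 30, 24, -4, -6, -18, -20] -> [32, 30, 24, -4, -6, -18, -20]
  [-10, 21, -40, -9] -> [21, -9, -10, -40] -> [-10, -40]
  [25, -22, 45] -> [45, 25, -22] -> [-22]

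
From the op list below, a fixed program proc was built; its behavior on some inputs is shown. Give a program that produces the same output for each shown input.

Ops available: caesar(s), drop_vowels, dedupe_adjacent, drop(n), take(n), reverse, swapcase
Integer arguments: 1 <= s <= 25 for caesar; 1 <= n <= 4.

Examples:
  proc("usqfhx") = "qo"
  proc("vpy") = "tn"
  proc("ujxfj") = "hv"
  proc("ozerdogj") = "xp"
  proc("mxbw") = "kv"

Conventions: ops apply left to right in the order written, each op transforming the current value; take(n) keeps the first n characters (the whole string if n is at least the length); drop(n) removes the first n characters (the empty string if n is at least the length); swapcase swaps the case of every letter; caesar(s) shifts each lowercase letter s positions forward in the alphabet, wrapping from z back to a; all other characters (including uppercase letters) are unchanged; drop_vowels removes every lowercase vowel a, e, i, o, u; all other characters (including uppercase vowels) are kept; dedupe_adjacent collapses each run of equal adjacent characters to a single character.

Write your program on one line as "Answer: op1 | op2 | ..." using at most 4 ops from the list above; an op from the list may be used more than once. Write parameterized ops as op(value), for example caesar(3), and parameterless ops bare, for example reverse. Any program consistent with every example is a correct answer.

drop_vowels | caesar(16) | caesar(8) | take(2)

Check, running the answer program on each example:
  "usqfhx" -> "sqfhx" -> "igvxn" -> "qodfv" -> "qo"
  "vpy" -> "vpy" -> "lfo" -> "tnw" -> "tn"
  "ujxfj" -> "jxfj" -> "znvz" -> "hvdh" -> "hv"
  "ozerdogj" -> "zrdgj" -> "phtwz" -> "xpbeh" -> "xp"
  "mxbw" -> "mxbw" -> "cnrm" -> "kvzu" -> "kv"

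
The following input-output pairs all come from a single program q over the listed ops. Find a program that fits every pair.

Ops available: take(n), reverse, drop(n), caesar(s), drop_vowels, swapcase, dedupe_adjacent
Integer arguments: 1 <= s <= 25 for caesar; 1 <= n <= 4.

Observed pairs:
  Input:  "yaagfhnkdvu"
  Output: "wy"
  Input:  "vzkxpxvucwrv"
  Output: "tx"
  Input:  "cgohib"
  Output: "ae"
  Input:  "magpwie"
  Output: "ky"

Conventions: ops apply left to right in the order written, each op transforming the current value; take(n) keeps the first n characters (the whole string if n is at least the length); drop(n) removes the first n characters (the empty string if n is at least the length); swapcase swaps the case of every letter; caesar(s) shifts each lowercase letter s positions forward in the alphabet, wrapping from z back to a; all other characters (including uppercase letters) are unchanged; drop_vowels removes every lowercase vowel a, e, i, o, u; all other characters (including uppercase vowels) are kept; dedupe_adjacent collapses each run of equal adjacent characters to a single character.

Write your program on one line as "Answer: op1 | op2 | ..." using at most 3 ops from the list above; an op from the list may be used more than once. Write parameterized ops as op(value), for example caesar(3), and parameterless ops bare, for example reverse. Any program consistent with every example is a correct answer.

take(4) | take(2) | caesar(24)

Check, running the answer program on each example:
  "yaagfhnkdvu" -> "yaag" -> "ya" -> "wy"
  "vzkxpxvucwrv" -> "vzkx" -> "vz" -> "tx"
  "cgohib" -> "cgoh" -> "cg" -> "ae"
  "magpwie" -> "magp" -> "ma" -> "ky"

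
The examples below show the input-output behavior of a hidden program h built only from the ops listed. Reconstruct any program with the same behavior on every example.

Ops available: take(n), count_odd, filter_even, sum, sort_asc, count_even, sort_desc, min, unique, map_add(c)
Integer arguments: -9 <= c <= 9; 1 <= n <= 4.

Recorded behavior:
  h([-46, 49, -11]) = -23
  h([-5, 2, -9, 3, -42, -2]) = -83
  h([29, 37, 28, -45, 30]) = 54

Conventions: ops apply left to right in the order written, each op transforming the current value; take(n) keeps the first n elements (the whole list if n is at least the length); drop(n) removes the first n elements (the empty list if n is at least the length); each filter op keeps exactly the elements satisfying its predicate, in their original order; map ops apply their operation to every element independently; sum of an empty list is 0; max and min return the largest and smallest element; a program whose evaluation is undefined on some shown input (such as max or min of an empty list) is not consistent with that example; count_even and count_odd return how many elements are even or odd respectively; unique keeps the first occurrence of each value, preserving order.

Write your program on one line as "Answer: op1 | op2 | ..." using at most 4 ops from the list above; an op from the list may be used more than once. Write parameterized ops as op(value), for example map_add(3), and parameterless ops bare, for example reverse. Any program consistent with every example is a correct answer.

map_add(-5) | sort_asc | sum

Check, running the answer program on each example:
  [-46, 49, -11] -> [-51, 44, -16] -> [-51, -16, 44] -> -23
  [-5, 2, -9, 3, -42, -2] -> [-10, -3, -14, -2, -47, -7] -> [-47, -14, -10, -7, -3, -2] -> -83
  [29, 37, 28, -45, 30] -> [24, 32, 23, -50, 25] -> [-50, 23, 24, 25, 32] -> 54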